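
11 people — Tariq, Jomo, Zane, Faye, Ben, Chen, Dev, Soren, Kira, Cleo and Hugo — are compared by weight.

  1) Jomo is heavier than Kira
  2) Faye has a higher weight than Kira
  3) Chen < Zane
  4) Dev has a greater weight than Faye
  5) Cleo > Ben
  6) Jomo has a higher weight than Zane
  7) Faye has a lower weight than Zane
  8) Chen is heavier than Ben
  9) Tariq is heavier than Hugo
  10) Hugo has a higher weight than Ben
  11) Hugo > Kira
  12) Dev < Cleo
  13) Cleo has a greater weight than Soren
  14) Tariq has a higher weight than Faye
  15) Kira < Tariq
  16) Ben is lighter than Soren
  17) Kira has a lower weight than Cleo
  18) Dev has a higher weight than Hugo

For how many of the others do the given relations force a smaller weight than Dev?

The elements the relations force below Dev are Kira, Faye, Ben, Hugo — no chain reaches any other.
That is 4.

4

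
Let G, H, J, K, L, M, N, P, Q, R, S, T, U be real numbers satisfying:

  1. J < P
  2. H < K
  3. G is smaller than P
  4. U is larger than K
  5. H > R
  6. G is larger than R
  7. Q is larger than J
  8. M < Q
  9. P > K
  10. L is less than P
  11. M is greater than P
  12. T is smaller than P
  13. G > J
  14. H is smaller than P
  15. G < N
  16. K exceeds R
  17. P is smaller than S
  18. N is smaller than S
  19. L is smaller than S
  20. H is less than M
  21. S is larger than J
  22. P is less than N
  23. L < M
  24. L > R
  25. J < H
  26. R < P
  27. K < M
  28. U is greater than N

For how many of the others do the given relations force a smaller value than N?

From N the given relations immediately reach G, P.
From those, J, R, H, K, L, T — 8 in total.
No other element is forced below N by the given relations, so the count is 8.

8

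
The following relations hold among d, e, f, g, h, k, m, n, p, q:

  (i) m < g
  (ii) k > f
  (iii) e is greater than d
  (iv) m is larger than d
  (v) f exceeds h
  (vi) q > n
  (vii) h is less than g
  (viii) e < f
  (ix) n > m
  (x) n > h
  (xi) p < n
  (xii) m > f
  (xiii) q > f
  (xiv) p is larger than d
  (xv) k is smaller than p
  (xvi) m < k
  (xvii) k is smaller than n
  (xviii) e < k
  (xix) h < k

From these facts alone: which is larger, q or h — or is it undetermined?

q

The relevant relations are h < f; f < m; m < n; n < q.
Chaining these gives h < f < m < n < q.
So q is larger.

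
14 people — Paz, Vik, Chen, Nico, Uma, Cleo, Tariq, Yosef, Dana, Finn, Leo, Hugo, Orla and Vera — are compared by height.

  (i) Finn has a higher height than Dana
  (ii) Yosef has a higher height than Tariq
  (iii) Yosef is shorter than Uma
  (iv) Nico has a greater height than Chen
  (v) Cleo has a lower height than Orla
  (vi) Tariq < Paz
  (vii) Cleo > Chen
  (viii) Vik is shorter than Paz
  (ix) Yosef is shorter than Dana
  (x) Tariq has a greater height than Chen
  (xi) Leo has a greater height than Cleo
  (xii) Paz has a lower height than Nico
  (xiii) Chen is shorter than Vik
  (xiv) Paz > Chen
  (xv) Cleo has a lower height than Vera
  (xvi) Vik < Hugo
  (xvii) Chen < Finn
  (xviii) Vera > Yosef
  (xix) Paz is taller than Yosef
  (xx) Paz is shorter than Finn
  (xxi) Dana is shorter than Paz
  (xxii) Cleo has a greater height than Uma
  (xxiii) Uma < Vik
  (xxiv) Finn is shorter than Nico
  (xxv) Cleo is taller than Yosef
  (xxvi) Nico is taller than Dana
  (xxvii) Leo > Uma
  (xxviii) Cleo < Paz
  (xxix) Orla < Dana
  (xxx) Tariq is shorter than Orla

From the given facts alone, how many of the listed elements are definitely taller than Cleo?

The elements the relations force above Cleo are Orla, Leo, Dana, Vera, Paz, Finn, Nico — no chain reaches any other.
That is 7.

7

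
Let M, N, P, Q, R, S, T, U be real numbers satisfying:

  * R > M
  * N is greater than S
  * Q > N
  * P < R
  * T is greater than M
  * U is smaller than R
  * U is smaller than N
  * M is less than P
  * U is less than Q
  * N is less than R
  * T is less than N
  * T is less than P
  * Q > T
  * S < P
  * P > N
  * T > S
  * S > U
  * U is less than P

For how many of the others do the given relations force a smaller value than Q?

5

From Q the given relations immediately reach U, T, N.
From those, S, M — 5 in total.
Nothing else is reachable below Q; 5 in all.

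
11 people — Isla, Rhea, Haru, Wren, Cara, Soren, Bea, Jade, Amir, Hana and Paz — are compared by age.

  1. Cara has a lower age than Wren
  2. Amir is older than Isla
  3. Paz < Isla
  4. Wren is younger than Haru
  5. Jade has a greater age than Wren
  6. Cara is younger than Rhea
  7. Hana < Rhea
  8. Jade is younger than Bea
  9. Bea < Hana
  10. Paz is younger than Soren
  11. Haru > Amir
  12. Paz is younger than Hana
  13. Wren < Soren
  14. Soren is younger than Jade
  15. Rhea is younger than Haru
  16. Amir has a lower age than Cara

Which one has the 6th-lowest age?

Soren

Chaining the given pairs: Paz < Isla < Amir < Cara < Wren < Soren < Jade < Bea < Hana < Rhea < Haru.
Counting 6 from the smallest end gives Soren.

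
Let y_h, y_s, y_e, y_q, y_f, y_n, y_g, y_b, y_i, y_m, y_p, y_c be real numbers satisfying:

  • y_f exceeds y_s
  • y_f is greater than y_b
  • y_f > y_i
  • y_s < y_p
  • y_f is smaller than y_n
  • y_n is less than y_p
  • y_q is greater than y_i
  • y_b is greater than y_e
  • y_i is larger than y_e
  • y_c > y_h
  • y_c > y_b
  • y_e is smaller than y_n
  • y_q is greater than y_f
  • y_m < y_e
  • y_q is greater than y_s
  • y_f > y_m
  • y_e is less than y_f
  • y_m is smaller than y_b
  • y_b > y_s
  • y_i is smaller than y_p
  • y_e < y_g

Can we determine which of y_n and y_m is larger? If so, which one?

y_n

y_m < y_e and y_e < y_b give y_m < y_b.
Then y_b < y_f extends the chain to y_f.
Then y_f < y_n extends the chain to y_n.
So y_n is larger.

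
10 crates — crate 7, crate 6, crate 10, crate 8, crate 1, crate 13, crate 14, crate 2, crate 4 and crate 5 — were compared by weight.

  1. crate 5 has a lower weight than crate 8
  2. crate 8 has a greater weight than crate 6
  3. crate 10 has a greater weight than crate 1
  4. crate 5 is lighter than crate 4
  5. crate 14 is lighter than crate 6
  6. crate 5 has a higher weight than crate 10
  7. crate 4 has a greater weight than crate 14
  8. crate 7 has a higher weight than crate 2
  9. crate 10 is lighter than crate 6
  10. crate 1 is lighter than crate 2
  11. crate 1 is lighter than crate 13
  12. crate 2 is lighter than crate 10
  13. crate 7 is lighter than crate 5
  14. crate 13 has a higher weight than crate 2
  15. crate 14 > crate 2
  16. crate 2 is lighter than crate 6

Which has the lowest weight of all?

crate 2 is not least since crate 1 < crate 2; crate 10 is not least since crate 2 < crate 10; crate 7 is not least since crate 2 < crate 7; crate 14 is not least since crate 2 < crate 14; crate 5 is not least since crate 10 < crate 5; crate 6 is not least since crate 14 < crate 6; crate 13 is not least since crate 1 < crate 13; crate 4 is not least since crate 5 < crate 4; crate 8 is not least since crate 6 < crate 8.
Only crate 1 has nothing below it, so crate 1 is the lowest weight.

crate 1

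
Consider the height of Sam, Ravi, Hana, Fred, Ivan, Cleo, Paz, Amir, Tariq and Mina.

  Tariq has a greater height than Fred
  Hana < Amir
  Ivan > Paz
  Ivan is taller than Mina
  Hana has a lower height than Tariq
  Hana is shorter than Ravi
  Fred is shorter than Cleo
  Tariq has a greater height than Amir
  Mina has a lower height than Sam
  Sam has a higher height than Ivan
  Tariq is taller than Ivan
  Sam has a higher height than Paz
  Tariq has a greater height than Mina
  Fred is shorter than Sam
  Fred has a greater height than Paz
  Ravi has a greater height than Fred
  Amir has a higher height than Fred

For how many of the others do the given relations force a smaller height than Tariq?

6

From Tariq the given relations immediately reach Mina, Ivan, Hana, Fred, Amir.
From those, Paz — 6 in total.
No other element is forced below Tariq by the given relations, so the count is 6.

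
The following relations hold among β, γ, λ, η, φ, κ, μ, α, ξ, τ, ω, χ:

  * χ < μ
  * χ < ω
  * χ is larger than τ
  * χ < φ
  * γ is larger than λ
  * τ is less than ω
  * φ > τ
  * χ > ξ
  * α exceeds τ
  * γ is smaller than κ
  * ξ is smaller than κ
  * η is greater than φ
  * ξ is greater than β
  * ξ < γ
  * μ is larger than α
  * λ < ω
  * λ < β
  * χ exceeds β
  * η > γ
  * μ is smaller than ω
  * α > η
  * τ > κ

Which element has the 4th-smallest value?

Chaining the given pairs: λ < β < ξ < γ < κ < τ < χ < φ < η < α < μ < ω.
Counting 4 from the smallest end gives γ.

γ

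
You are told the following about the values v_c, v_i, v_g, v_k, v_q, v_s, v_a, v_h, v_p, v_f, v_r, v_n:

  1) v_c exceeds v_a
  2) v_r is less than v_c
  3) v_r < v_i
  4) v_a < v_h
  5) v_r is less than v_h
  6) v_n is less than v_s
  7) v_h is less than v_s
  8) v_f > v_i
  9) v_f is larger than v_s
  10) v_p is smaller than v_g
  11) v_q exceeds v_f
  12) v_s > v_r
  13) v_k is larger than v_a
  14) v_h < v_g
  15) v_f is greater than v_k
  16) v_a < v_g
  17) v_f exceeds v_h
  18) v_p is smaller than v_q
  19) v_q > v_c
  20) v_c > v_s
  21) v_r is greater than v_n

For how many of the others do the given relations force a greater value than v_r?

7

The elements the relations force above v_r are v_i, v_h, v_s, v_f, v_c, v_q, v_g — no chain reaches any other.
That is 7.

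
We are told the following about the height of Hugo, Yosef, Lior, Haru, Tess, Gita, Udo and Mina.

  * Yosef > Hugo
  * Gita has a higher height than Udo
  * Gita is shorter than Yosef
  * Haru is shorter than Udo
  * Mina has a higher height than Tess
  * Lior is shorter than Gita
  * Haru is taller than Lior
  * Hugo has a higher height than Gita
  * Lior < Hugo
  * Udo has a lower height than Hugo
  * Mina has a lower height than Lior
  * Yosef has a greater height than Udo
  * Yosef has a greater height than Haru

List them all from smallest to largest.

Nothing is placed below Tess, so it is least; from there Tess < Mina; Mina < Lior; Lior < Haru; Haru < Udo; Udo < Gita; Gita < Hugo; Hugo < Yosef, each given directly.

Tess < Mina < Lior < Haru < Udo < Gita < Hugo < Yosef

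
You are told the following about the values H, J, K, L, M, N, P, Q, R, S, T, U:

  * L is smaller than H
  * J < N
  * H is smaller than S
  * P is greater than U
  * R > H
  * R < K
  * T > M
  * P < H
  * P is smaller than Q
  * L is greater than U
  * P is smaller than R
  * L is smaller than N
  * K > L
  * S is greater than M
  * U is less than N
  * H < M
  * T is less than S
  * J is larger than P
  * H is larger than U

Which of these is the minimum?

U

P is not least since U < P; L is not least since U < L; Q is not least since P < Q; H is not least since L < H; J is not least since P < J; R is not least since H < R; N is not least since J < N; M is not least since H < M; T is not least since M < T; K is not least since L < K; S is not least since T < S.
Only U has nothing below it, so U is the minimum.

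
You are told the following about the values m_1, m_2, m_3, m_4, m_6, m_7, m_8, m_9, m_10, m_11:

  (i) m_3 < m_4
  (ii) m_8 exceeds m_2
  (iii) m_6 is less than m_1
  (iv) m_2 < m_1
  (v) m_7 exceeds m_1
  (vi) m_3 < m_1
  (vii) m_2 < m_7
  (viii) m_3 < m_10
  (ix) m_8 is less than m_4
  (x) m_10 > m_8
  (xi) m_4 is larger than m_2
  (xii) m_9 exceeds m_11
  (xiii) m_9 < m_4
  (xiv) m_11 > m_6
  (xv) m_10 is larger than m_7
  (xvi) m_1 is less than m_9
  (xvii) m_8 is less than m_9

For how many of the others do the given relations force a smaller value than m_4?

From m_4 the given relations immediately reach m_3, m_2, m_8, m_9.
From those, m_1, m_11 — 6 in total.
From those, m_6 — 7 in total.
Nothing else is reachable below m_4; 7 in all.

7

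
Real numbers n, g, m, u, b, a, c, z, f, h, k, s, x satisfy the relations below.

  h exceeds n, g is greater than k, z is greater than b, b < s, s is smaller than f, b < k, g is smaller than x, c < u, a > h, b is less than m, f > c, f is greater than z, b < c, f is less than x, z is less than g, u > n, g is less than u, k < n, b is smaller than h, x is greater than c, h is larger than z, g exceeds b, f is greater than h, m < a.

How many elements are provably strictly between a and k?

Chaining upward from k reaches: n, g, h, f, x, u.
Chaining downward from a reaches: b, m, n, z, h.
Strictly between k and a are those in both lists: n, h — 2 elements.

2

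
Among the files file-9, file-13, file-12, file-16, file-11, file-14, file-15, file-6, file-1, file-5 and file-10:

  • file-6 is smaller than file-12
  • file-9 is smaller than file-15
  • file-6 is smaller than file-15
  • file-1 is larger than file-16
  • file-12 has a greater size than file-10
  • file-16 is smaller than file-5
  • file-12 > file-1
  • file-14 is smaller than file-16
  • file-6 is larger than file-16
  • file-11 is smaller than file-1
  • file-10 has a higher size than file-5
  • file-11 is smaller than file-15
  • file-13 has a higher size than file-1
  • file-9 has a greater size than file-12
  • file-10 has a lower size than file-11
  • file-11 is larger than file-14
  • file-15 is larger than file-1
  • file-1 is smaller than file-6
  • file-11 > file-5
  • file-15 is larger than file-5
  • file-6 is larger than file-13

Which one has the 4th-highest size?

Chaining the given pairs: file-14 < file-16 < file-5 < file-10 < file-11 < file-1 < file-13 < file-6 < file-12 < file-9 < file-15.
Counting 4 from the largest end gives file-6.

file-6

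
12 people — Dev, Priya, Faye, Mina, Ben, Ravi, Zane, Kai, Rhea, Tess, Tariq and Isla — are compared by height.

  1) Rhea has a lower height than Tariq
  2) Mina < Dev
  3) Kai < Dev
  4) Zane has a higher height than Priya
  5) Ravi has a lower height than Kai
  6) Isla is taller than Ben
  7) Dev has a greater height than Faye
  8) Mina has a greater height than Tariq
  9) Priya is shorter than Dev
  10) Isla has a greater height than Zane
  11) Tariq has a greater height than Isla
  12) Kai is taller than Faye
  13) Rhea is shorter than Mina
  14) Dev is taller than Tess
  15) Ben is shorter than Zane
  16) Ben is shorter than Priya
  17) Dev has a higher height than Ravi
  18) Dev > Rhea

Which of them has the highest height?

Dev

Tess is not greatest since Tess < Dev; Ben is not greatest since Ben < Priya; Ravi is not greatest since Ravi < Kai; Priya is not greatest since Priya < Zane; Rhea is not greatest since Rhea < Mina; Zane is not greatest since Zane < Isla; Faye is not greatest since Faye < Dev; Kai is not greatest since Kai < Dev; Isla is not greatest since Isla < Tariq; Tariq is not greatest since Tariq < Mina; Mina is not greatest since Mina < Dev.
Only Dev has nothing above it, so Dev is the highest height.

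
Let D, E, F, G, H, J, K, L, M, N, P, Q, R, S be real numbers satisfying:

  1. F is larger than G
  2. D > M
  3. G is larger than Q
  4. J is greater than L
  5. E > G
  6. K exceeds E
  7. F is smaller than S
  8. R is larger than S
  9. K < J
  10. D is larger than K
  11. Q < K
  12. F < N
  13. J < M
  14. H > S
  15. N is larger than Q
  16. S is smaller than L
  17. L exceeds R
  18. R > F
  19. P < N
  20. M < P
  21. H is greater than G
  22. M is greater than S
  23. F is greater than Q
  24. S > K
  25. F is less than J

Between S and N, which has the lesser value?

S < R < L < J < M < P < N, by transitivity through R, L, J, M, P.
So S < N; S is the smaller of the two.

S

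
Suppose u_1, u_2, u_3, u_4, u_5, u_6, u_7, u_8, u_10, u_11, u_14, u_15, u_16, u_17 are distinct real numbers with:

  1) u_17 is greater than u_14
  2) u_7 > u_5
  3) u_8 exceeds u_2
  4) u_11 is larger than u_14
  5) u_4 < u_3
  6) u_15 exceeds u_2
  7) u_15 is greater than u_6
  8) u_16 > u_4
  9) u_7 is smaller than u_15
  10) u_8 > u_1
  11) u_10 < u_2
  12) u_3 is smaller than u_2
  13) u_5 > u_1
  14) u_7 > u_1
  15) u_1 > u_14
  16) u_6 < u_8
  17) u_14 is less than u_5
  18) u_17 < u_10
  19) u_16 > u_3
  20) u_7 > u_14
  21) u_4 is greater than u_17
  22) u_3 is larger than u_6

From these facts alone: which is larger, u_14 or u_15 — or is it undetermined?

u_15

u_14 < u_17 and u_17 < u_4 give u_14 < u_4.
Then u_4 < u_3 extends the chain to u_3.
With u_3 < u_2: u_14 < u_17 < u_4 < u_3 < u_2.
With u_2 < u_15: u_14 < u_17 < u_4 < u_3 < u_2 < u_15.
So u_15 is larger.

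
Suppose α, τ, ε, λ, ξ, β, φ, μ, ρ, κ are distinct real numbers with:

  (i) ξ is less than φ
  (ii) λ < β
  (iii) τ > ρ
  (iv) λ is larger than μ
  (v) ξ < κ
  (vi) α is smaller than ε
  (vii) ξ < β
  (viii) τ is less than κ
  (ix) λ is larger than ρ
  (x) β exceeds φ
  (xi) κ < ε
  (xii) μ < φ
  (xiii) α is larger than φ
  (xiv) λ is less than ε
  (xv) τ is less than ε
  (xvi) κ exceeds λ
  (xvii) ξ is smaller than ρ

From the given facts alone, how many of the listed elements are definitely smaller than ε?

The elements the relations force below ε are ξ, ρ, μ, λ, φ, α, τ, κ — no chain reaches any other.
That is 8.

8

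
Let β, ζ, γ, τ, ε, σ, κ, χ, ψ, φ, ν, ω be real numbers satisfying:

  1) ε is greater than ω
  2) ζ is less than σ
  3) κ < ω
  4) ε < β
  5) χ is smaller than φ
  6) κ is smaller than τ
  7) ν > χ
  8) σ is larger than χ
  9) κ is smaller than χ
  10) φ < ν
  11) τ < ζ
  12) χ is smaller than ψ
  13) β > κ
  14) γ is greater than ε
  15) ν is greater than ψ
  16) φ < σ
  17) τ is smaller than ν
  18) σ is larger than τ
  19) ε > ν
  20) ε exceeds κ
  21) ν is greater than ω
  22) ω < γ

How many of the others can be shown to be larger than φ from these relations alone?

The elements the relations force above φ are ν, ε, γ, σ, β — no chain reaches any other.
That is 5.

5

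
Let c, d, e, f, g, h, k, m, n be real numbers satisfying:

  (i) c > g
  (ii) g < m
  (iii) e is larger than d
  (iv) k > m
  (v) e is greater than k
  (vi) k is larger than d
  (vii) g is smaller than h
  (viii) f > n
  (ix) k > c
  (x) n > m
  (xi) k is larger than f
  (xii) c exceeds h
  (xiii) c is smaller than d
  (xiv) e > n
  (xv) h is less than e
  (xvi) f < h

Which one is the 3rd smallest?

Chaining the given pairs: g < m < n < f < h < c < d < k < e.
The 3rd smallest is n.

n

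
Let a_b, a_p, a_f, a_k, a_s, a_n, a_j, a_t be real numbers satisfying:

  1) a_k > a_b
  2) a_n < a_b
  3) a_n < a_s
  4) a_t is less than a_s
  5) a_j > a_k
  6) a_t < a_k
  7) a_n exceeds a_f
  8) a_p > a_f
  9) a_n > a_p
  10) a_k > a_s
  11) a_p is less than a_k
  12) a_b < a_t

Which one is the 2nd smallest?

a_p

Chaining the given pairs: a_f < a_p < a_n < a_b < a_t < a_s < a_k < a_j.
The 2nd smallest is a_p.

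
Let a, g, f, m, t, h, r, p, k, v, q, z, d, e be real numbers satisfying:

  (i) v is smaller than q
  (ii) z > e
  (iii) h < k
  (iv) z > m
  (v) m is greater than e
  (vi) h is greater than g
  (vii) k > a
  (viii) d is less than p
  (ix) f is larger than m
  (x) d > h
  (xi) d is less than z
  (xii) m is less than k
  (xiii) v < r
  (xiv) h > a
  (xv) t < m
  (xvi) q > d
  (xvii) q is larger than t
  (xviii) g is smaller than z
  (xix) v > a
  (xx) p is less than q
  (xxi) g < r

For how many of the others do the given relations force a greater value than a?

Directly above a: h, v, k.
One step further: d, q, r (6 so far).
One step further: z, p (8 so far).
No other element is forced above a by the given relations, so the count is 8.

8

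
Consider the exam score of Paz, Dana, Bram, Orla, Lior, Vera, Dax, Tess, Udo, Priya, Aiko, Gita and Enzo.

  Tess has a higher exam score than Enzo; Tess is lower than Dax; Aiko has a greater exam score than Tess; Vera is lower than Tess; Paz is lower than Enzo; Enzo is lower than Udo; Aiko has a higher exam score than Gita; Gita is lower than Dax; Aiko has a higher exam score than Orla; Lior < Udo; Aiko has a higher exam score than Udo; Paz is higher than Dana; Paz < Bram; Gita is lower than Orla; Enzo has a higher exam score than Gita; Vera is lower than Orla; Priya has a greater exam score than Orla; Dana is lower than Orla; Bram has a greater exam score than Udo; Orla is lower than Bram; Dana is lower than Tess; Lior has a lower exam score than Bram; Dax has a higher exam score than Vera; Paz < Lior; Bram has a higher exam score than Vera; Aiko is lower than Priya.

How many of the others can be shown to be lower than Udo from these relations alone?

From Udo the given relations immediately reach Lior, Enzo.
From those, Gita, Paz — 4 in total.
From those, Dana — 5 in total.
No other element is forced below Udo by the given relations, so the count is 5.

5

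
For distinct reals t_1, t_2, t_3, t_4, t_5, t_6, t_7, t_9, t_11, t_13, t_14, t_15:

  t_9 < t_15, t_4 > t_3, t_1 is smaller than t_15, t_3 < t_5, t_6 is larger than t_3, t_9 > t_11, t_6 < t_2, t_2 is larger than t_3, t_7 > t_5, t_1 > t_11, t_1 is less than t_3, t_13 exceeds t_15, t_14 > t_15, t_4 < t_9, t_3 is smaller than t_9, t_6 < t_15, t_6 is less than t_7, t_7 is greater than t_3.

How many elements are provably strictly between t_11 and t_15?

The relations place t_11 below t_15. An element lies strictly between them when it is forced above t_11 and also forced below t_15.
Above t_11: {t_1, t_3, t_4, t_5, t_9, t_6, t_7, t_2, t_14, t_13}. Below t_15: {t_1, t_3, t_4, t_9, t_6}.
Intersection: {t_1, t_3, t_4, t_9, t_6} — 5.

5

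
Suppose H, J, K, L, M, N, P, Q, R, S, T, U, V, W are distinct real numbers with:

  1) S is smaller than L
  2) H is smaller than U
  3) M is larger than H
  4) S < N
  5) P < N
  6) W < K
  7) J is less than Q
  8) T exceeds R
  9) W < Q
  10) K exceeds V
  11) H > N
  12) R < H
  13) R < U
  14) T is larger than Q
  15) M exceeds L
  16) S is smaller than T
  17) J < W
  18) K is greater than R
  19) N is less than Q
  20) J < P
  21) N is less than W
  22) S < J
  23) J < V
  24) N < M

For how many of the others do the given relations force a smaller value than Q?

5

From Q the given relations immediately reach J, N, W.
From those, S, P — 5 in total.
No other element is forced below Q by the given relations, so the count is 5.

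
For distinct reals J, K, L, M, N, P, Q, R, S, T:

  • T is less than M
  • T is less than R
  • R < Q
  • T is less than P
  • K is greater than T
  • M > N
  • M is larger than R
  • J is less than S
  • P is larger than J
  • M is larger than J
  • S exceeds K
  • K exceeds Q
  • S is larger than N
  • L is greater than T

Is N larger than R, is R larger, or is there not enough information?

undetermined

Following every chain through N: above N we get M, S.
R is not reached, and no chain runs the other way from R to N.
So the given relations leave the order of N and R undetermined.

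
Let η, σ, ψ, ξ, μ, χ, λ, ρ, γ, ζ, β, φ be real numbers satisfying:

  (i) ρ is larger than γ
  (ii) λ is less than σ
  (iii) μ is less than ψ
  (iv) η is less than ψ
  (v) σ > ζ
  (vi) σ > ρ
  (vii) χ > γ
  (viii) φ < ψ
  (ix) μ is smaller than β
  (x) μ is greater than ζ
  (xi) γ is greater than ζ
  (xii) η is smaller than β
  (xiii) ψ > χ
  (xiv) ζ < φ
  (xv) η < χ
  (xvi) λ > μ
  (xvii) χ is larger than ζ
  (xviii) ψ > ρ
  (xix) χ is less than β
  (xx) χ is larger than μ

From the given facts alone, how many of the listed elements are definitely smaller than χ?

4

Directly below χ: η, ζ, μ, γ.
Nothing else is reachable below χ; 4 in all.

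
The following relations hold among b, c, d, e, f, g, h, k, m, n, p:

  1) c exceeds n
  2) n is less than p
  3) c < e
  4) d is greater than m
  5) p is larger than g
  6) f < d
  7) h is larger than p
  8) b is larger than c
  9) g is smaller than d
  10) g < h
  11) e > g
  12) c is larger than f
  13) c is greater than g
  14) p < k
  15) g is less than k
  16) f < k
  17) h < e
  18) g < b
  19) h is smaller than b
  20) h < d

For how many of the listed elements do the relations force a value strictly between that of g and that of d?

Chaining upward from g reaches: p, h, c, k, b, e.
Chaining downward from d reaches: m, n, p, f, h.
Strictly between g and d are those in both lists: p, h — 2 elements.

2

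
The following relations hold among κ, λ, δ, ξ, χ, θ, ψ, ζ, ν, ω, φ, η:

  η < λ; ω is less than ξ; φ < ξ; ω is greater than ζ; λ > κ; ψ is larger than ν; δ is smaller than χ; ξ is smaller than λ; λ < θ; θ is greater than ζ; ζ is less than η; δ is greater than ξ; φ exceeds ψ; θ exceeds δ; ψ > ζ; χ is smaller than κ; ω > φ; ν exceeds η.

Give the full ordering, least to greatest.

ζ < η < ν < ψ < φ < ω < ξ < δ < χ < κ < λ < θ

Each adjacent pair is fixed by a given relation: ζ < η; η < ν; ν < ψ; ψ < φ; φ < ω; ω < ξ; ξ < δ; δ < χ; χ < κ; κ < λ; λ < θ. Chaining them end to end gives the full order.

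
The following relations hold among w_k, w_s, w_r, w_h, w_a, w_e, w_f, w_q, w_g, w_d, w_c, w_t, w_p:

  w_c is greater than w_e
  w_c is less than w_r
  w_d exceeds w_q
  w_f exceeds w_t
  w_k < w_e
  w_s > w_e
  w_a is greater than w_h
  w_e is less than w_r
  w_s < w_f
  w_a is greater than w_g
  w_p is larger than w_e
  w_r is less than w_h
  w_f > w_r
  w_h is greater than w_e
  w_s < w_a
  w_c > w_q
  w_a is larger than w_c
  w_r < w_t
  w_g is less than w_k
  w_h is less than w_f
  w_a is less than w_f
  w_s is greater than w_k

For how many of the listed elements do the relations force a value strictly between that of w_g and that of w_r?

3

The relations place w_g below w_r. An element lies strictly between them when it is forced above w_g and also forced below w_r.
Above w_g: {w_k, w_e, w_s, w_c, w_h, w_t, w_a, w_p, w_f}. Below w_r: {w_q, w_k, w_e, w_c}.
Intersection: {w_k, w_e, w_c} — 3.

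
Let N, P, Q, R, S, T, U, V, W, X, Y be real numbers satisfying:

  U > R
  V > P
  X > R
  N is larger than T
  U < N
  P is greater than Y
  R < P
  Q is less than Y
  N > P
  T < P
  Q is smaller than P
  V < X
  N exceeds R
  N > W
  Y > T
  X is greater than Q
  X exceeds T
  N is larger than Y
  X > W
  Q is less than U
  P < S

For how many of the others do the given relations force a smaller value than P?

From P the given relations immediately reach R, T, Q, Y.
No other element is forced below P by the given relations, so the count is 4.

4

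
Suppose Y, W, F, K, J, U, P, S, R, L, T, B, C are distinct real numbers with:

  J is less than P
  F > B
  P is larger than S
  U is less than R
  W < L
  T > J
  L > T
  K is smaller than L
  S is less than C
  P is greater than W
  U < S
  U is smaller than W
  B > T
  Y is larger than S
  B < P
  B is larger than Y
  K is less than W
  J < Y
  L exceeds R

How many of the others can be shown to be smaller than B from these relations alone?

The elements the relations force below B are U, J, S, T, Y — no chain reaches any other.
That is 5.

5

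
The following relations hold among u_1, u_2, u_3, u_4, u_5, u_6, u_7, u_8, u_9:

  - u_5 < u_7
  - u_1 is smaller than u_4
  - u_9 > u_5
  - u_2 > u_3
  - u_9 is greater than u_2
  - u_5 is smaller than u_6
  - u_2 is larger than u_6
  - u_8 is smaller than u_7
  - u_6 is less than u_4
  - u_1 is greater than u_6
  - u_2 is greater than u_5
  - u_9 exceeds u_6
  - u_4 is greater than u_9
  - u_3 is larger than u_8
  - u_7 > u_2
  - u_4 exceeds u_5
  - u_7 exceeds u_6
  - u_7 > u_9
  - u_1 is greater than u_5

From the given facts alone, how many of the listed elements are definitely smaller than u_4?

Directly below u_4: u_5, u_6, u_1, u_9.
One step further: u_2 (5 so far).
One step further: u_3 (6 so far).
One step further: u_8 (7 so far).
No other element is forced below u_4 by the given relations, so the count is 7.

7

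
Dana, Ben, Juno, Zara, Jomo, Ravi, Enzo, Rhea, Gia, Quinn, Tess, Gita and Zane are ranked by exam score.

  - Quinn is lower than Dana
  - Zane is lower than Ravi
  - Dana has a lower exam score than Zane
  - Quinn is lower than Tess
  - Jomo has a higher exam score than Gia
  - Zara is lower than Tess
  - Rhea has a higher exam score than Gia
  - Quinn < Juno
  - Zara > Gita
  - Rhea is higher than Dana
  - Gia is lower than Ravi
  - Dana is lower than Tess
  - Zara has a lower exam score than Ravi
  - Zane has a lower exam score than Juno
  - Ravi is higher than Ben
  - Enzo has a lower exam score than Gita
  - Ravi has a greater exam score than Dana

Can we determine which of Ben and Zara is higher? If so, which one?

undetermined

Following every chain through Zara: above Zara we get Ravi, Tess; below Zara we get Enzo, Gita.
Ben is not reached, and no chain runs the other way from Ben to Zara.
So the given relations leave the order of Zara and Ben undetermined.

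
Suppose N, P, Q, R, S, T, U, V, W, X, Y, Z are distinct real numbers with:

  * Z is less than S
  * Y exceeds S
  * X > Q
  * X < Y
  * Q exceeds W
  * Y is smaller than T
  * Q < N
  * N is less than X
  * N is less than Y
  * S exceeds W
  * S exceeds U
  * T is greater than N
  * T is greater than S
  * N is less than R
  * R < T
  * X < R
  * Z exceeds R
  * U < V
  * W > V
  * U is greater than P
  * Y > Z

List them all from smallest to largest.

The consecutive links are each given: P < U; U < V; V < W; W < Q; Q < N; N < X; X < R; R < Z; Z < S; S < Y; Y < T.

P < U < V < W < Q < N < X < R < Z < S < Y < T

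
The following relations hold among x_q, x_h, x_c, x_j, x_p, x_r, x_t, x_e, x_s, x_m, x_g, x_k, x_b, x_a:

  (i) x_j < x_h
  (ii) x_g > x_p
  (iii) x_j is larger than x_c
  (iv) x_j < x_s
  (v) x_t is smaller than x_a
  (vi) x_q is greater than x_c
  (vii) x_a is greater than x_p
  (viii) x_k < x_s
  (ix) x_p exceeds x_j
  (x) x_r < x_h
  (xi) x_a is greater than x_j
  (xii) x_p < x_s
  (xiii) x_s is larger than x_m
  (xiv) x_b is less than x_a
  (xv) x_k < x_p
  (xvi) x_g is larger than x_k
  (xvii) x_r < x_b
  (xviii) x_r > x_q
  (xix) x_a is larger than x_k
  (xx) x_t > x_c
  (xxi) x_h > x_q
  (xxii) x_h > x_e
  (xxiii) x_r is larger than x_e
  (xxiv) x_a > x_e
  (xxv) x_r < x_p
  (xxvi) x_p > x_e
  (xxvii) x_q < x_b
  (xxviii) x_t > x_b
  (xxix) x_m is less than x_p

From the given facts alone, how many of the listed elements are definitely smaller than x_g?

8

From x_g the given relations immediately reach x_k, x_p.
From those, x_j, x_m, x_e, x_r — 6 in total.
From those, x_c, x_q — 8 in total.
Nothing else is reachable below x_g; 8 in all.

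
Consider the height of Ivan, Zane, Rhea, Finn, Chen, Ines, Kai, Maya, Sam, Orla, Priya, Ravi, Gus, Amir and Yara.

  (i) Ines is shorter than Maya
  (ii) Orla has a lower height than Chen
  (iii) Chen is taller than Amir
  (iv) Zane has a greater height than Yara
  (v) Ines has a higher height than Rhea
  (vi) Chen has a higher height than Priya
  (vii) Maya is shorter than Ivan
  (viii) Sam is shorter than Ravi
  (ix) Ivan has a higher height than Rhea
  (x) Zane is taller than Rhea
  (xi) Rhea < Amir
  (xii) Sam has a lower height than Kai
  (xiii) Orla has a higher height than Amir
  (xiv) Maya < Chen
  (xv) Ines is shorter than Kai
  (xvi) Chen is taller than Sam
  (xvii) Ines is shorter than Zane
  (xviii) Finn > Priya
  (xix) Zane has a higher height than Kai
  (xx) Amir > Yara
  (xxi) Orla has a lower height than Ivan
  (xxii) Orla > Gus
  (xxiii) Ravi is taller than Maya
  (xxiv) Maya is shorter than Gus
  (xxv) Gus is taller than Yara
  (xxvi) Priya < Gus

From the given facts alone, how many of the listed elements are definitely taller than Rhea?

The elements the relations force above Rhea are Ines, Amir, Maya, Gus, Kai, Ravi, Orla, Ivan, Chen, Zane — no chain reaches any other.
That is 10.

10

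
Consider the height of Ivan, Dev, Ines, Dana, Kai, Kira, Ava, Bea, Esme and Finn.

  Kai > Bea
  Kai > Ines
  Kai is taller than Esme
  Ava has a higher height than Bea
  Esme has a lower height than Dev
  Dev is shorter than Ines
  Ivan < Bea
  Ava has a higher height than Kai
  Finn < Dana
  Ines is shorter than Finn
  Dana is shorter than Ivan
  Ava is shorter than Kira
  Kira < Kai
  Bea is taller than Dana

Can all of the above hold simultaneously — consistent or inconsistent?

inconsistent

We have Kira < Kai stated directly, yet also Kai < Ava < Kira by chaining the others — so Kai < Kira. Contradiction.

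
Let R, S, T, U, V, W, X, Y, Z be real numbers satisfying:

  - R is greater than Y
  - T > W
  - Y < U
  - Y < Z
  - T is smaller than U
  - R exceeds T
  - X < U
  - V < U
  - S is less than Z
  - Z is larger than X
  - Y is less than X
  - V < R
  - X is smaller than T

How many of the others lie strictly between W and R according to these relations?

1

The relations place W below R. An element lies strictly between them when it is forced above W and also forced below R.
Above W: {T, U}. Below R: {Y, V, X, T}.
Intersection: {T} — 1.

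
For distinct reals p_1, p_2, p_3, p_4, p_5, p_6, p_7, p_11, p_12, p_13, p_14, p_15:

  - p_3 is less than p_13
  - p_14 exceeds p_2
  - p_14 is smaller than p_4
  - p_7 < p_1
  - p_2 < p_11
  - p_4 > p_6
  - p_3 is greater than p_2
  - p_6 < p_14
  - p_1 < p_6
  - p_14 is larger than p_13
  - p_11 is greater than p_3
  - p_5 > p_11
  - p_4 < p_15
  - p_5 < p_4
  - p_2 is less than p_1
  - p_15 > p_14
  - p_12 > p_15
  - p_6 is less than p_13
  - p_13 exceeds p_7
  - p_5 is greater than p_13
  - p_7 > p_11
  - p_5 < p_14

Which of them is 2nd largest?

p_15

Piecing the relations together gives one ordering: p_2 < p_3 < p_11 < p_7 < p_1 < p_6 < p_13 < p_5 < p_14 < p_4 < p_15 < p_12.
Counting 2 from the largest end gives p_15.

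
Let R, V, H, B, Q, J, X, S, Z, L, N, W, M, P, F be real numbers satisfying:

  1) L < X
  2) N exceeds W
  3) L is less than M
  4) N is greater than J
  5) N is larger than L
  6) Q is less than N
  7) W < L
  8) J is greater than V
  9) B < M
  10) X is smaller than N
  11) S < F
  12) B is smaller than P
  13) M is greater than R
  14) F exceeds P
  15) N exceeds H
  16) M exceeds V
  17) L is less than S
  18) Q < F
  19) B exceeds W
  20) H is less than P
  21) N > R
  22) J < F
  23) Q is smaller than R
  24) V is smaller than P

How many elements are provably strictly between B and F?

The relations place B below F. An element lies strictly between them when it is forced above B and also forced below F.
Above B: {P, M}. Below F: {V, W, L, S, Q, H, P, J}.
Intersection: {P} — 1.

1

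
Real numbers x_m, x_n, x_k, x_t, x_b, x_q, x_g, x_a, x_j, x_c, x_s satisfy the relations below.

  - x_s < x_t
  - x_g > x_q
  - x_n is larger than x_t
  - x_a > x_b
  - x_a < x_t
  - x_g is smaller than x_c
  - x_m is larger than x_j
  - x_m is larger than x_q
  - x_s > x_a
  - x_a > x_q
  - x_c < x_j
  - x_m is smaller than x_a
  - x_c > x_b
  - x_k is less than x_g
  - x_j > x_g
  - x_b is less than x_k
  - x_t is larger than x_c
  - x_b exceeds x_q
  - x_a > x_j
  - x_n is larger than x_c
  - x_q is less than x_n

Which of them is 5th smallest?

The consecutive relations fix a unique order: x_q < x_b < x_k < x_g < x_c < x_j < x_m < x_a < x_s < x_t < x_n.
Counting 5 from the smallest end gives x_c.

x_c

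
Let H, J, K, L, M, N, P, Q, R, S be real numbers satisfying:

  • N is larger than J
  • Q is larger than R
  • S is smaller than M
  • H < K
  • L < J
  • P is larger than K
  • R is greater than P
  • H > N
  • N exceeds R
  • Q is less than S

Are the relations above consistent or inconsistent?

Chaining the given relations yields N < H < K < P < R, so N < R. But one relation states R < N. These cannot both hold.

inconsistent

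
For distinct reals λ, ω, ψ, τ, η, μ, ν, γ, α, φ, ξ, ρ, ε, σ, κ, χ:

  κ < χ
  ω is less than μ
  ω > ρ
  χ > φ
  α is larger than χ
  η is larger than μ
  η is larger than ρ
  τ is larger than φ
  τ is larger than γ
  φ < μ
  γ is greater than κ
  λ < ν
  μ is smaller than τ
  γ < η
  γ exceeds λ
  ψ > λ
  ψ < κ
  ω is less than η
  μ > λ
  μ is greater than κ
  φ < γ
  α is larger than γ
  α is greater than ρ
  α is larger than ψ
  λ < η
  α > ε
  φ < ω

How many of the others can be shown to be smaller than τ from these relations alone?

8

Directly below τ: φ, μ, γ.
One step further: λ, κ, ω (6 so far).
One step further: ψ, ρ (8 so far).
Nothing else is reachable below τ; 8 in all.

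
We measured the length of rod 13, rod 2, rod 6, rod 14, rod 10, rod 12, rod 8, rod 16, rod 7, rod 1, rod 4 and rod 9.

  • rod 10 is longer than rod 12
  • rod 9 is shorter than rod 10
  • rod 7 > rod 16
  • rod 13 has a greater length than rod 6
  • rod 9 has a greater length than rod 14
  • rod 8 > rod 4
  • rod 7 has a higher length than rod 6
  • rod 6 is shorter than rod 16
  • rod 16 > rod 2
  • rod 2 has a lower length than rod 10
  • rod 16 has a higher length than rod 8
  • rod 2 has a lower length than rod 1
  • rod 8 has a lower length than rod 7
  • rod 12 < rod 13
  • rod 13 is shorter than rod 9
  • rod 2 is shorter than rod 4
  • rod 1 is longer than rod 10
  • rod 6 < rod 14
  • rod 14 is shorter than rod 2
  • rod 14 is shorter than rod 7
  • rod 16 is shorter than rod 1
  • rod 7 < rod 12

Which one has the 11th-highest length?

The consecutive relations fix a unique order: rod 6 < rod 14 < rod 2 < rod 4 < rod 8 < rod 16 < rod 7 < rod 12 < rod 13 < rod 9 < rod 10 < rod 1.
The 11th largest is rod 14.

rod 14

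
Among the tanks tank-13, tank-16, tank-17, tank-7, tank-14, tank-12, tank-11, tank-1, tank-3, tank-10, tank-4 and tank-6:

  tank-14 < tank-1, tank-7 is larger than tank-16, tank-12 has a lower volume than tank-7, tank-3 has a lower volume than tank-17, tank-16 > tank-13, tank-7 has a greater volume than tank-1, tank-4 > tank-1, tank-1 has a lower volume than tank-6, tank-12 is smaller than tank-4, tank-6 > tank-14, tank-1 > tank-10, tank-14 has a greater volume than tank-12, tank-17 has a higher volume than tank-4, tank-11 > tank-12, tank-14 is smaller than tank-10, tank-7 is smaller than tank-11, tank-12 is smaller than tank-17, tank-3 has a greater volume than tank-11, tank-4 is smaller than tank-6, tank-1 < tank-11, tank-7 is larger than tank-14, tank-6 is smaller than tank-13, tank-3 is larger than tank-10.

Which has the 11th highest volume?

The consecutive relations fix a unique order: tank-12 < tank-14 < tank-10 < tank-1 < tank-4 < tank-6 < tank-13 < tank-16 < tank-7 < tank-11 < tank-3 < tank-17.
Counting 11 from the largest end gives tank-14.

tank-14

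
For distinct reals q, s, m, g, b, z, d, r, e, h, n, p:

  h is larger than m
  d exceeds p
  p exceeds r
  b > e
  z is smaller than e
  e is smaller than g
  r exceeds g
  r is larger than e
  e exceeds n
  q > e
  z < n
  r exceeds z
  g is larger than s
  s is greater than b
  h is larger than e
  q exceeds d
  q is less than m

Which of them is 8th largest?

s

Chaining the given pairs: z < n < e < b < s < g < r < p < d < q < m < h.
Counting 8 from the largest end gives s.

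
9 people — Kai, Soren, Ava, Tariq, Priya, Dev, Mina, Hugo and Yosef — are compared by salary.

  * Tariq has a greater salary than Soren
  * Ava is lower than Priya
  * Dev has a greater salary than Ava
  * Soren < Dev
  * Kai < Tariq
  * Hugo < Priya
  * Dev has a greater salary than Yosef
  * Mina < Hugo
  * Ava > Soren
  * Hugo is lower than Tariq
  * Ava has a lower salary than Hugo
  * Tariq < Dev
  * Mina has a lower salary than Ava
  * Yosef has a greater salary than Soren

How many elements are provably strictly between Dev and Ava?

2

The relations place Ava below Dev. An element lies strictly between them when it is forced above Ava and also forced below Dev.
Above Ava: {Hugo, Tariq, Priya}. Below Dev: {Mina, Soren, Kai, Hugo, Tariq, Yosef}.
Intersection: {Hugo, Tariq} — 2.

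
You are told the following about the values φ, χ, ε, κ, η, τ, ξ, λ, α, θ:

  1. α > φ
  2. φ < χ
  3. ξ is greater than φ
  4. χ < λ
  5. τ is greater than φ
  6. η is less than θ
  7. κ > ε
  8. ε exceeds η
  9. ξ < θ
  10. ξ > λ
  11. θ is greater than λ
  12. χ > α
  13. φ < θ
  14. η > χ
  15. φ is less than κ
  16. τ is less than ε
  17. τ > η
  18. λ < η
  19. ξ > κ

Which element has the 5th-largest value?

τ

Piecing the relations together gives one ordering: φ < α < χ < λ < η < τ < ε < κ < ξ < θ.
Counting 5 from the largest end gives τ.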